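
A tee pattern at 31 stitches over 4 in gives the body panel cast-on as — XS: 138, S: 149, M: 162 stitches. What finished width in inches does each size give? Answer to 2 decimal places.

XS 17.81 inches; S 19.23 inches; M 20.90 inches.

31/4 = 7.75 sts per in.
XS: 138 / 7.75 = 17.806 → 17.81 in.
S: 149 / 7.75 = 19.226 → 19.23 in.
M: 162 / 7.75 = 20.903 → 20.90 in.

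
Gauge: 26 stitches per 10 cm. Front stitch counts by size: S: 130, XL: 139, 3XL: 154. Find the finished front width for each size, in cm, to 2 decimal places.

S 50.00 cm; XL 53.46 cm; 3XL 59.23 cm.

26/10 = 2.6 sts per cm.
S: 130 / 2.6 = 50.000 → 50.00 cm.
XL: 139 / 2.6 = 53.462 → 53.46 cm.
3XL: 154 / 2.6 = 59.231 → 59.23 cm.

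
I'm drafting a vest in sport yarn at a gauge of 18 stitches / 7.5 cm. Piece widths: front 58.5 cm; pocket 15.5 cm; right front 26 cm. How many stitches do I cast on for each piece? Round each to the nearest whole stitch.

front 140; pocket 37; right front 62.

Rate = 18/7.5 = 2.4 sts per cm.
front: 58.5 × 2.4 = 140.40 → 140.
pocket: 15.5 × 2.4 = 37.20 → 37.
right front: 26 × 2.4 = 62.40 → 62.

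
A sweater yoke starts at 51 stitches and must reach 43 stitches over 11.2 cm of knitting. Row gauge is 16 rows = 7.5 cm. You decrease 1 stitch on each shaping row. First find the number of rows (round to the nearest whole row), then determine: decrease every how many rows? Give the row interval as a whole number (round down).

Rows = 11.2 × 2.133 = 23.9 → 24 rows.
Stitches to remove: 8 → 8 shaping rows (at 1 st each).
24 / 8 = 3.00 → every 3 rows.

Decrease every 3rd row.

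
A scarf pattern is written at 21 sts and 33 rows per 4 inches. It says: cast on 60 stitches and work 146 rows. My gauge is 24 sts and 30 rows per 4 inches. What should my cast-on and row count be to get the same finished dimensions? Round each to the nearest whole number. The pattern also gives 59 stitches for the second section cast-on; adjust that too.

Cast on 69 stitches; work 133 rows; second section cast-on 67 stitches.

Stitches: 60 × 24/21 = 68.57 → 69.
Rows: 146 × 30/33 = 132.73 → 133.
second section cast-on: 59 × 24/21 = 67.43 → 67.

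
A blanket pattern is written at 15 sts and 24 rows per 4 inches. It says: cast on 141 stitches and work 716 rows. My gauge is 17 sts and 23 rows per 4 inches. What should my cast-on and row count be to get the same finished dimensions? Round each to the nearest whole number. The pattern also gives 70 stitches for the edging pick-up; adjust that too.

Cast on 160 stitches; work 686 rows; edging pick-up 79 stitches.

Stitches: 141 × 17/15 = 159.80 → 160.
Rows: 716 × 23/24 = 686.17 → 686.
edging pick-up: 70 × 17/15 = 79.33 → 79.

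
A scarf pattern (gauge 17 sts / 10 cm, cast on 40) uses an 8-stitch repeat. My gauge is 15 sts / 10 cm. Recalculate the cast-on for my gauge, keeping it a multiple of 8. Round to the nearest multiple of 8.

CO 32 sts.

40 × 15 / 17 = 35.29.
Nearest multiple of 8: 32.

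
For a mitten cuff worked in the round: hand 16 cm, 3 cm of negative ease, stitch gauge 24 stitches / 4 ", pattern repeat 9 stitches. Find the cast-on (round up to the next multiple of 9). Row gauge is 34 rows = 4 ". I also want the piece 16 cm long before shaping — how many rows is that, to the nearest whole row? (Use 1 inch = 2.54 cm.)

Finished = 16 − 3 = 13 cm.
13 cm × 1/2.54 = 5.12 inches.
24/4 = 6 sts per in; 5.12 × 6 = 30.71 sts.
Next multiple of 9 → 36.
16 cm = 6.30 inches; × 8.5 = 53.54 → 54 rows.

Cast on 36 stitches; work 54 rows.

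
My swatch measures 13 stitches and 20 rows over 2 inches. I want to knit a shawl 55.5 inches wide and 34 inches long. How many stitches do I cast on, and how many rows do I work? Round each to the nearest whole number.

Cast on 361 stitches and work 340 rows.

Stitch gauge = 13/2 = 6.5 sts/in; 55.5 × 6.5 = 360.75 → 361 sts.
Row gauge = 20/2 = 10 rows/in; 34 × 10 = 340.00 → 340 rows.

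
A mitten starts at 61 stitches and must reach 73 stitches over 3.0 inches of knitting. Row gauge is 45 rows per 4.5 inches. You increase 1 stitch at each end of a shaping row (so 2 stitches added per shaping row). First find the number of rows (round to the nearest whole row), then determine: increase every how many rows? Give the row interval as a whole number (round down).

Rows = 3.0 × 10 = 30.0 → 30 rows.
Stitches to add: 12 → 6 shaping rows (at 2 st each).
30 / 6 = 5.00 → every 5 rows.

Increase every 5th row.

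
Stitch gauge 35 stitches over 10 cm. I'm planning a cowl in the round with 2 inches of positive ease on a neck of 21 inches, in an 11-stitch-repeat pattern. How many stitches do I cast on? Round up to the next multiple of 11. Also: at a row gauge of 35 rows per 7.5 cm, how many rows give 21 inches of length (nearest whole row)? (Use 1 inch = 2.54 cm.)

Finished = 21 + 2 = 23 inches.
23 inches × 2.54 = 58.42 cm.
35/10 = 3.5 sts per cm; 58.42 × 3.5 = 204.47 sts.
Next multiple of 11 → 209.
21 inches = 53.34 cm; × 4.667 = 248.92 → 249 rows.

Cast on 209 stitches; work 249 rows.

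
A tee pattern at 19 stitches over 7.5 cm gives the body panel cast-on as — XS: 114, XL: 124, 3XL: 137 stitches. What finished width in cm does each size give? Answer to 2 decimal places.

19/7.5 = 2.533 sts per cm.
XS: 114 / 2.533 = 45.000 → 45.00 cm.
XL: 124 / 2.533 = 48.947 → 48.95 cm.
3XL: 137 / 2.533 = 54.079 → 54.08 cm.

XS 45.00 cm; XL 48.95 cm; 3XL 54.08 cm.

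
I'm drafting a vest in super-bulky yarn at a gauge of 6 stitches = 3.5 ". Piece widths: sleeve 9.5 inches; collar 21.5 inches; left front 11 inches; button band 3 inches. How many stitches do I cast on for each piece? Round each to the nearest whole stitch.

sleeve 16; collar 37; left front 19; button band 5.

Rate = 6/3.5 = 1.714 sts per in.
sleeve: 9.5 × 1.714 = 16.29 → 16.
collar: 21.5 × 1.714 = 36.86 → 37.
left front: 11 × 1.714 = 18.86 → 19.
button band: 3 × 1.714 = 5.14 → 5.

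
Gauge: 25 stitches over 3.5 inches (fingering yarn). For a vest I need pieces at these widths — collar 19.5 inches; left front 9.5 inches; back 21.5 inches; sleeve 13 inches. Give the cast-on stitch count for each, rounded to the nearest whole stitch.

collar 139; left front 68; back 154; sleeve 93.

Rate = 25/3.5 = 7.143 sts per in.
collar: 19.5 × 7.143 = 139.29 → 139.
left front: 9.5 × 7.143 = 67.86 → 68.
back: 21.5 × 7.143 = 153.57 → 154.
sleeve: 13 × 7.143 = 92.86 → 93.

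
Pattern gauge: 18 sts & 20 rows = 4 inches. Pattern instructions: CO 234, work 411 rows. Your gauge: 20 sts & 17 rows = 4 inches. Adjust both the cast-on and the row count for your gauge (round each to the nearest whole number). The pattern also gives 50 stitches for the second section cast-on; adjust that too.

Cast on 260 stitches; work 349 rows; second section cast-on 56 stitches.

Stitches: 234 × 20/18 = 260.00 → 260.
Rows: 411 × 17/20 = 349.35 → 349.
second section cast-on: 50 × 20/18 = 55.56 → 56.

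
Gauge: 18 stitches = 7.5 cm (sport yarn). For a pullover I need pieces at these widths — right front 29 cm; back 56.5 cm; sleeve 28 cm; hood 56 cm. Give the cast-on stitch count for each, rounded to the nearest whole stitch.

Rate = 18/7.5 = 2.4 sts per cm.
right front: 29 × 2.4 = 69.60 → 70.
back: 56.5 × 2.4 = 135.60 → 136.
sleeve: 28 × 2.4 = 67.20 → 67.
hood: 56 × 2.4 = 134.40 → 134.

right front 70; back 136; sleeve 67; hood 134.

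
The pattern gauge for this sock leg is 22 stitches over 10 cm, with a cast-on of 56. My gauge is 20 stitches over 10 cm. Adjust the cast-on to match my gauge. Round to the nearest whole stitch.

51 stitches.

Scale factor = 20 / 22 = 0.909.
56 × 20 / 22 = 50.91 sts.
→ 51 sts.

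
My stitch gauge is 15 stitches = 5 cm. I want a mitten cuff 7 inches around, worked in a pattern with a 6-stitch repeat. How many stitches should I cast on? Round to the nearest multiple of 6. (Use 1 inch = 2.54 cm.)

54 stitches.

7 in = 7 × 2.54 = 17.78 cm.
15 / 5 = 3 sts/cm.
17.78 × 3 = 53.34 sts.
→ 54.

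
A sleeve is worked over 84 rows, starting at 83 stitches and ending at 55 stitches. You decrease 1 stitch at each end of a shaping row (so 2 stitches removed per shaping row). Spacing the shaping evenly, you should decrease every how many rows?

Stitches to remove: |55 − 83| = 28.
Shaping rows needed: 28 / 2 = 14.
84 rows / 14 = every 6 rows.

Decrease every 6th row.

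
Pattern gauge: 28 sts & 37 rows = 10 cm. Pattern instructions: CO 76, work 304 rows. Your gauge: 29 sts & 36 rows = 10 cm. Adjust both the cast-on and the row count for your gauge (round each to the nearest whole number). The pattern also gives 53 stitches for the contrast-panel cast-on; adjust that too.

Stitches: 76 × 29/28 = 78.71 → 79.
Rows: 304 × 36/37 = 295.78 → 296.
contrast-panel cast-on: 53 × 29/28 = 54.89 → 55.

Cast on 79 stitches; work 296 rows; contrast-panel cast-on 55 stitches.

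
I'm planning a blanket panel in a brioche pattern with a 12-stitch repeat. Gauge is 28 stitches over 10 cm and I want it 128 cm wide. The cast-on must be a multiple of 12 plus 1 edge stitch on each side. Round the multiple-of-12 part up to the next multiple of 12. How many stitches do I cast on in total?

CO 362 sts.

28 / 10 = 2.8 sts per cm.
128 × 2.8 = 358.40 sts.
Less 2 edge sts → 356.40 for the repeat.
Next multiple of 12: 360.
Add back 2 edge sts → 362.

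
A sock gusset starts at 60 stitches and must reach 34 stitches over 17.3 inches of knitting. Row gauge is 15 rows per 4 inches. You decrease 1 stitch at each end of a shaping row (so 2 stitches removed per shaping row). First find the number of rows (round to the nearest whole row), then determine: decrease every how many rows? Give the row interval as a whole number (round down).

Decrease every 5th row.

Rows = 17.3 × 3.75 = 64.9 → 65 rows.
Stitches to remove: 26 → 13 shaping rows (at 2 st each).
65 / 13 = 5.00 → every 5 rows.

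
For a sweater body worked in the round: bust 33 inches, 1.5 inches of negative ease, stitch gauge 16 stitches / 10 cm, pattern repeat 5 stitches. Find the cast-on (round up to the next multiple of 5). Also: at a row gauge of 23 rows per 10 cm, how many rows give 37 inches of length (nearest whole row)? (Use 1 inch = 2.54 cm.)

Finished = 33 − 1.5 = 31.5 inches.
31.5 inches × 2.54 = 80.01 cm.
16/10 = 1.6 sts per cm; 80.01 × 1.6 = 128.02 sts.
Next multiple of 5 → 130.
37 inches = 93.98 cm; × 2.3 = 216.15 → 216 rows.

Cast on 130 stitches; work 216 rows.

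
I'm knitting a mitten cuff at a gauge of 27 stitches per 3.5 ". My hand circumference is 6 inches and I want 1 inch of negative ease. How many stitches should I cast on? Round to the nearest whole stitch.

Cast on 39 stitches.

Finished = 6 − 1 = 5 in.
27 / 3.5 = 7.714 sts per inch.
5.00 × 7.714 = 38.57 sts.
→ 39 sts.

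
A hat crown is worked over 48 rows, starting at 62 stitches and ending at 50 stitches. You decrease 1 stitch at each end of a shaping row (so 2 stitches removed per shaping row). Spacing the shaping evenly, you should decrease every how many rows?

Decrease every 8th row.

Stitches to remove: |50 − 62| = 12.
Shaping rows needed: 12 / 2 = 6.
48 rows / 6 = every 8 rows.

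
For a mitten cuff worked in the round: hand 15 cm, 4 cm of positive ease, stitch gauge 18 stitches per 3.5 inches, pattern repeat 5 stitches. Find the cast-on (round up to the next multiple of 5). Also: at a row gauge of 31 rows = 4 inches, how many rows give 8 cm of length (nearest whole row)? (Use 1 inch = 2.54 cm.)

Finished = 15 + 4 = 19 cm.
19 cm × 1/2.54 = 7.48 inches.
18/3.5 = 5.143 sts per in; 7.48 × 5.143 = 38.47 sts.
Next multiple of 5 → 40.
8 cm = 3.15 inches; × 7.75 = 24.41 → 24 rows.

Cast on 40 stitches; work 24 rows.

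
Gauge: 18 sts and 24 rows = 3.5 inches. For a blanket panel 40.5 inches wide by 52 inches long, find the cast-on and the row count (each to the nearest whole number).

Cast on 208 stitches and work 357 rows.

Stitch gauge = 18/3.5 = 5.143 sts/in; 40.5 × 5.143 = 208.29 → 208 sts.
Row gauge = 24/3.5 = 6.857 rows/in; 52 × 6.857 = 356.57 → 357 rows.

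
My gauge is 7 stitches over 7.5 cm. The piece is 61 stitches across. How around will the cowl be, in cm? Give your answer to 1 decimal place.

7 stitches / 7.5 cm = 0.933 stitches per cm.
61 / 0.933 = 65.36 cm.

65.4 cm.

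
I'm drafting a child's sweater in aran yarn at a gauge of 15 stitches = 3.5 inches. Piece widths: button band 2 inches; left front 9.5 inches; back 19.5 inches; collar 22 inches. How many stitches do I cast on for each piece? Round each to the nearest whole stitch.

Rate = 15/3.5 = 4.286 sts per in.
button band: 2 × 4.286 = 8.57 → 9.
left front: 9.5 × 4.286 = 40.71 → 41.
back: 19.5 × 4.286 = 83.57 → 84.
collar: 22 × 4.286 = 94.29 → 94.

button band 9; left front 41; back 84; collar 94.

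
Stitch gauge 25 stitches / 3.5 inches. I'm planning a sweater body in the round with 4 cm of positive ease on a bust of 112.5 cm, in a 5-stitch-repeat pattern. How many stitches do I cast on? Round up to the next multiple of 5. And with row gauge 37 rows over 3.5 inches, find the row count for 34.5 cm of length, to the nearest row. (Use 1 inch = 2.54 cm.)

Finished = 112.5 + 4 = 116.5 cm.
116.5 cm × 1/2.54 = 45.87 inches.
25/3.5 = 7.143 sts per in; 45.87 × 7.143 = 327.62 sts.
Next multiple of 5 → 330.
34.5 cm = 13.58 inches; × 10.571 = 143.59 → 144 rows.

Cast on 330 stitches; work 144 rows.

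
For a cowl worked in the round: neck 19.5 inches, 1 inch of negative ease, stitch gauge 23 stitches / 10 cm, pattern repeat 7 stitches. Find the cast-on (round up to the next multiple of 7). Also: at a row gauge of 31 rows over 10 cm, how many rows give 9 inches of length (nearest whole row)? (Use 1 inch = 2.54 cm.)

Cast on 112 stitches; work 71 rows.

Finished = 19.5 − 1 = 18.5 inches.
18.5 inches × 2.54 = 46.99 cm.
23/10 = 2.3 sts per cm; 46.99 × 2.3 = 108.08 sts.
Next multiple of 7 → 112.
9 inches = 22.86 cm; × 3.1 = 70.87 → 71 rows.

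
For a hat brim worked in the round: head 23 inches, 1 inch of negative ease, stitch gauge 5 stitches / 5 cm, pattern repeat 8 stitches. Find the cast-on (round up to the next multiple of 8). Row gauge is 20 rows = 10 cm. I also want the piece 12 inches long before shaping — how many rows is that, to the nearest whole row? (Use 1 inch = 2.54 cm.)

Finished = 23 − 1 = 22 inches.
22 inches × 2.54 = 55.88 cm.
5/5 = 1 sts per cm; 55.88 × 1 = 55.88 sts.
Next multiple of 8 → 56.
12 inches = 30.48 cm; × 2 = 60.96 → 61 rows.

Cast on 56 stitches; work 61 rows.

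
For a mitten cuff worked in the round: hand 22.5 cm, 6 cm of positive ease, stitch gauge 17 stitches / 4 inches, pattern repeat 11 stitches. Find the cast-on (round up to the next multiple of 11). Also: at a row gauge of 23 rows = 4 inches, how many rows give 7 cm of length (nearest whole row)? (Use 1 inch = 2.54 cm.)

Finished = 22.5 + 6 = 28.5 cm.
28.5 cm × 1/2.54 = 11.22 inches.
17/4 = 4.25 sts per in; 11.22 × 4.25 = 47.69 sts.
Next multiple of 11 → 55.
7 cm = 2.76 inches; × 5.75 = 15.85 → 16 rows.

Cast on 55 stitches; work 16 rows.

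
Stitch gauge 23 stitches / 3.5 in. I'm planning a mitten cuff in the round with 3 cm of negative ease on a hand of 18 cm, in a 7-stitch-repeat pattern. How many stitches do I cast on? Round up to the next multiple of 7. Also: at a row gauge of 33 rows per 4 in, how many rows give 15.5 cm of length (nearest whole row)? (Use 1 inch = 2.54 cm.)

Finished = 18 − 3 = 15 cm.
15 cm × 1/2.54 = 5.91 inches.
23/3.5 = 6.571 sts per in; 5.91 × 6.571 = 38.81 sts.
Next multiple of 7 → 42.
15.5 cm = 6.10 inches; × 8.25 = 50.34 → 50 rows.

Cast on 42 stitches; work 50 rows.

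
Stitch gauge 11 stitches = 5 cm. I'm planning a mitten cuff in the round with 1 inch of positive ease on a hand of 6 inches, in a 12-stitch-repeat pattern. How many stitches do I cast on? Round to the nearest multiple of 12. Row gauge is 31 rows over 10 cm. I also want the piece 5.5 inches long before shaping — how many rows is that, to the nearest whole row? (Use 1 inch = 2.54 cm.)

Cast on 36 stitches; work 43 rows.

Finished = 6 + 1 = 7 inches.
7 inches × 2.54 = 17.78 cm.
11/5 = 2.2 sts per cm; 17.78 × 2.2 = 39.12 sts.
Nearest multiple of 12 → 36.
5.5 inches = 13.97 cm; × 3.1 = 43.31 → 43 rows.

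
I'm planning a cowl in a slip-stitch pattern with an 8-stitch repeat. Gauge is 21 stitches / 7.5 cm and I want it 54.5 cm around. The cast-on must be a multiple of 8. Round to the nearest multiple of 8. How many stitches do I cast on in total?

21 / 7.5 = 2.8 sts per cm.
54.5 × 2.8 = 152.60 sts.
Nearest multiple of 8: 152.

CO 152 sts.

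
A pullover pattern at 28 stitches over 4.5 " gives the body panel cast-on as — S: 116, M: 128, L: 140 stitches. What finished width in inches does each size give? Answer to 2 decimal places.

S 18.64 inches; M 20.57 inches; L 22.50 inches.

28/4.5 = 6.222 sts per in.
S: 116 / 6.222 = 18.643 → 18.64 in.
M: 128 / 6.222 = 20.571 → 20.57 in.
L: 140 / 6.222 = 22.500 → 22.50 in.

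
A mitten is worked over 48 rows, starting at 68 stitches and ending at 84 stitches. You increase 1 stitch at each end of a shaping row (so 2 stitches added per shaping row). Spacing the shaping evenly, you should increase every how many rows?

Increase every 6th row.

Stitches to add: |84 − 68| = 16.
Shaping rows needed: 16 / 2 = 8.
48 rows / 8 = every 6 rows.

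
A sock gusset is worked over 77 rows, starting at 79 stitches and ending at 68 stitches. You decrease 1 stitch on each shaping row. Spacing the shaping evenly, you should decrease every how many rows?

Stitches to remove: |68 − 79| = 11.
Shaping rows needed: 11 / 1 = 11.
77 rows / 11 = every 7 rows.

Decrease every 7th row.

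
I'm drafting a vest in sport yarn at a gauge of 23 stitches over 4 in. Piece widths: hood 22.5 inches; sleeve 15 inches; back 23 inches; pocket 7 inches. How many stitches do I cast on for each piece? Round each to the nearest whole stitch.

Rate = 23/4 = 5.75 sts per in.
hood: 22.5 × 5.75 = 129.38 → 129.
sleeve: 15 × 5.75 = 86.25 → 86.
back: 23 × 5.75 = 132.25 → 132.
pocket: 7 × 5.75 = 40.25 → 40.

hood 129; sleeve 86; back 132; pocket 40.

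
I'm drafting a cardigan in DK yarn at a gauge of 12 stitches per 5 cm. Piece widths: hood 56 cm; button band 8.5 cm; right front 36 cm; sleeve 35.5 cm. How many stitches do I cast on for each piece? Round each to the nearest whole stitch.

Rate = 12/5 = 2.4 sts per cm.
hood: 56 × 2.4 = 134.40 → 134.
button band: 8.5 × 2.4 = 20.40 → 20.
right front: 36 × 2.4 = 86.40 → 86.
sleeve: 35.5 × 2.4 = 85.20 → 85.

hood 134; button band 20; right front 86; sleeve 85.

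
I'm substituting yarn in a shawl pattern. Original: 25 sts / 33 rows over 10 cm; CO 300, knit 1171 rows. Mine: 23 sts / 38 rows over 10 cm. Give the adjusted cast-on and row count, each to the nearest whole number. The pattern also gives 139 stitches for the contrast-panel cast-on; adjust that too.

Stitches: 300 × 23/25 = 276.00 → 276.
Rows: 1171 × 38/33 = 1348.42 → 1348.
contrast-panel cast-on: 139 × 23/25 = 127.88 → 128.

Cast on 276 stitches; work 1348 rows; contrast-panel cast-on 128 stitches.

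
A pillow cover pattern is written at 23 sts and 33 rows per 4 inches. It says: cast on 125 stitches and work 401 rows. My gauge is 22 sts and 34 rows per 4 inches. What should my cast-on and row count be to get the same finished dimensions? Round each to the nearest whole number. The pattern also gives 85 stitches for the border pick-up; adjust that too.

Stitches: 125 × 22/23 = 119.57 → 120.
Rows: 401 × 34/33 = 413.15 → 413.
border pick-up: 85 × 22/23 = 81.30 → 81.

Cast on 120 stitches; work 413 rows; border pick-up 81 stitches.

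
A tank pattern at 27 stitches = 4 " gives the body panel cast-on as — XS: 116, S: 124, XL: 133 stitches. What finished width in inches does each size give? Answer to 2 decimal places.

27/4 = 6.75 sts per in.
XS: 116 / 6.75 = 17.185 → 17.19 in.
S: 124 / 6.75 = 18.370 → 18.37 in.
XL: 133 / 6.75 = 19.704 → 19.70 in.

XS 17.19 inches; S 18.37 inches; XL 19.70 inches.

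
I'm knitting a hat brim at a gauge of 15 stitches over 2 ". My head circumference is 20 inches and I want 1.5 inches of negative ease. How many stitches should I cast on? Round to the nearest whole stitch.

139 stitches.

Finished = 20 − 1.5 = 18.5 in.
15 / 2 = 7.5 sts per inch.
18.50 × 7.5 = 138.75 sts.
→ 139 sts.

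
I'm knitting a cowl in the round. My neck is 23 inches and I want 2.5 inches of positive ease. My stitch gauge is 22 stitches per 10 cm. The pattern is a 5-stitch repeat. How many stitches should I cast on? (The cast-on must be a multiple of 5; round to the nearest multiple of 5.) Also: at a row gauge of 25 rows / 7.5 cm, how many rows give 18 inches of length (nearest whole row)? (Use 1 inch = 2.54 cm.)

Cast on 140 stitches; work 152 rows.

Finished = 23 + 2.5 = 25.5 inches.
25.5 inches × 2.54 = 64.77 cm.
22/10 = 2.2 sts per cm; 64.77 × 2.2 = 142.49 sts.
Nearest multiple of 5 → 140.
18 inches = 45.72 cm; × 3.333 = 152.40 → 152 rows.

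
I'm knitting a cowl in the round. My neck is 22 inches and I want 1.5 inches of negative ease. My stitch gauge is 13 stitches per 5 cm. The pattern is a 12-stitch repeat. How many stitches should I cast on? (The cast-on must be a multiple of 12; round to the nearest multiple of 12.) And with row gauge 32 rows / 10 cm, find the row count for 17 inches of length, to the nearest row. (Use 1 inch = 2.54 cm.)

Cast on 132 stitches; work 138 rows.

Finished = 22 − 1.5 = 20.5 inches.
20.5 inches × 2.54 = 52.07 cm.
13/5 = 2.6 sts per cm; 52.07 × 2.6 = 135.38 sts.
Nearest multiple of 12 → 132.
17 inches = 43.18 cm; × 3.2 = 138.18 → 138 rows.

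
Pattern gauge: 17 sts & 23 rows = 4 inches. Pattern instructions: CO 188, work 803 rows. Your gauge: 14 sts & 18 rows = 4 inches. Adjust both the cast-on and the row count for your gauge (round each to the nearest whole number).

Stitches: 188 × 14/17 = 154.82 → 155.
Rows: 803 × 18/23 = 628.43 → 628.

Cast on 155 stitches; work 628 rows.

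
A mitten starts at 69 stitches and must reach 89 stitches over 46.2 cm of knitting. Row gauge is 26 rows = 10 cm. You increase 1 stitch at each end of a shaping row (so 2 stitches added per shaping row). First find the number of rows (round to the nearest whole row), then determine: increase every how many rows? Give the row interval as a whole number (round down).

Increase every 12th row.

Rows = 46.2 × 2.6 = 120.1 → 120 rows.
Stitches to add: 20 → 10 shaping rows (at 2 st each).
120 / 10 = 12.00 → every 12 rows.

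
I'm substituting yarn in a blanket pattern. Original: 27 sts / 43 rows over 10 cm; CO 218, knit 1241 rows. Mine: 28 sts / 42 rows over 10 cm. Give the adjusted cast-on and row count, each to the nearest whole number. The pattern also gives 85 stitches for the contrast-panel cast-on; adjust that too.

Stitches: 218 × 28/27 = 226.07 → 226.
Rows: 1241 × 42/43 = 1212.14 → 1212.
contrast-panel cast-on: 85 × 28/27 = 88.15 → 88.

Cast on 226 stitches; work 1212 rows; contrast-panel cast-on 88 stitches.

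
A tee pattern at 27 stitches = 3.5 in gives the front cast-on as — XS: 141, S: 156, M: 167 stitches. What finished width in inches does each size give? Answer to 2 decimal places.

27/3.5 = 7.714 sts per in.
XS: 141 / 7.714 = 18.278 → 18.28 in.
S: 156 / 7.714 = 20.222 → 20.22 in.
M: 167 / 7.714 = 21.648 → 21.65 in.

XS 18.28 inches; S 20.22 inches; M 21.65 inches.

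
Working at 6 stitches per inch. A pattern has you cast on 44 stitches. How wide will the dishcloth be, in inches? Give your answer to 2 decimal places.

7.33 inches.

6 stitches / 1 inch = 6 stitches per inch.
44 / 6 = 7.333 inches.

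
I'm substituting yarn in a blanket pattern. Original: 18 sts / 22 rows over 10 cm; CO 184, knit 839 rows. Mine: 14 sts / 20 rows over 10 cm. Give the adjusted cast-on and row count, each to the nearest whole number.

Cast on 143 stitches; work 763 rows.

Stitches: 184 × 14/18 = 143.11 → 143.
Rows: 839 × 20/22 = 762.73 → 763.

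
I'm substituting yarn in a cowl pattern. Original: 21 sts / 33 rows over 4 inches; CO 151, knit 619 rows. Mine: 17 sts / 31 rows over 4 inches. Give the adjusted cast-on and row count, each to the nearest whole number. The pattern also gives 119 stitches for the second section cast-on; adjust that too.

Cast on 122 stitches; work 581 rows; second section cast-on 96 stitches.

Stitches: 151 × 17/21 = 122.24 → 122.
Rows: 619 × 31/33 = 581.48 → 581.
second section cast-on: 119 × 17/21 = 96.33 → 96.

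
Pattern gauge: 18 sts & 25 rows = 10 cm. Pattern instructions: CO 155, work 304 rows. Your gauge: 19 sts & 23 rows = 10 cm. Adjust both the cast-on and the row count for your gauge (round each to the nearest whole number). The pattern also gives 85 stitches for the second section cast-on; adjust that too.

Stitches: 155 × 19/18 = 163.61 → 164.
Rows: 304 × 23/25 = 279.68 → 280.
second section cast-on: 85 × 19/18 = 89.72 → 90.

Cast on 164 stitches; work 280 rows; second section cast-on 90 stitches.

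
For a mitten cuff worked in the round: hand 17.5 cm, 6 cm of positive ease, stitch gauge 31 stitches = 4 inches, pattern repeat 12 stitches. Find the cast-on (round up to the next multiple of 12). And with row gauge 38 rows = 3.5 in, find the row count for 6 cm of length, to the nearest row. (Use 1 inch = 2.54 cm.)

Finished = 17.5 + 6 = 23.5 cm.
23.5 cm × 1/2.54 = 9.25 inches.
31/4 = 7.75 sts per in; 9.25 × 7.75 = 71.70 sts.
Next multiple of 12 → 72.
6 cm = 2.36 inches; × 10.857 = 25.65 → 26 rows.

Cast on 72 stitches; work 26 rows.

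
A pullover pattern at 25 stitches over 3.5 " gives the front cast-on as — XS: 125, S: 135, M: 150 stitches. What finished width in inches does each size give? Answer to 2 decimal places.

25/3.5 = 7.143 sts per in.
XS: 125 / 7.143 = 17.500 → 17.50 in.
S: 135 / 7.143 = 18.900 → 18.90 in.
M: 150 / 7.143 = 21.000 → 21.00 in.

XS 17.50 inches; S 18.90 inches; M 21.00 inches.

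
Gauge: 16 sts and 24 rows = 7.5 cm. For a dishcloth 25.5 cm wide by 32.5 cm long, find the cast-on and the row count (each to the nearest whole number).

Stitch gauge = 16/7.5 = 2.133 sts/cm; 25.5 × 2.133 = 54.40 → 54 sts.
Row gauge = 24/7.5 = 3.2 rows/cm; 32.5 × 3.2 = 104.00 → 104 rows.

Cast on 54 stitches and work 104 rows.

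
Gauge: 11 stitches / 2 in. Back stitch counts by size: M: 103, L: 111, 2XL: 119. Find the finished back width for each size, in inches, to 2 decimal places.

11/2 = 5.5 sts per in.
M: 103 / 5.5 = 18.727 → 18.73 in.
L: 111 / 5.5 = 20.182 → 20.18 in.
2XL: 119 / 5.5 = 21.636 → 21.64 in.

M 18.73 inches; L 20.18 inches; 2XL 21.64 inches.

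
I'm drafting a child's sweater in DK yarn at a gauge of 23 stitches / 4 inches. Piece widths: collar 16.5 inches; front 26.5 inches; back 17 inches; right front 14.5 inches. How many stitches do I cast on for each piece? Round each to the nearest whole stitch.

collar 95; front 152; back 98; right front 83.

Rate = 23/4 = 5.75 sts per in.
collar: 16.5 × 5.75 = 94.88 → 95.
front: 26.5 × 5.75 = 152.38 → 152.
back: 17 × 5.75 = 97.75 → 98.
right front: 14.5 × 5.75 = 83.38 → 83.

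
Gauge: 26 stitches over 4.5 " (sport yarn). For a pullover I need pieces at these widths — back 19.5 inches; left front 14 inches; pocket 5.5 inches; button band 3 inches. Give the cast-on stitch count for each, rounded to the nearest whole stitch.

back 113; left front 81; pocket 32; button band 17.

Rate = 26/4.5 = 5.778 sts per in.
back: 19.5 × 5.778 = 112.67 → 113.
left front: 14 × 5.778 = 80.89 → 81.
pocket: 5.5 × 5.778 = 31.78 → 32.
button band: 3 × 5.778 = 17.33 → 17.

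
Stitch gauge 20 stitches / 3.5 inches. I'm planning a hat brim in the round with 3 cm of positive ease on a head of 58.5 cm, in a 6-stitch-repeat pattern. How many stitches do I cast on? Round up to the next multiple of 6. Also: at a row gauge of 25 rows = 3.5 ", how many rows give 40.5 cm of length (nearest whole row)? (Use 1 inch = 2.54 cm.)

Cast on 144 stitches; work 114 rows.

Finished = 58.5 + 3 = 61.5 cm.
61.5 cm × 1/2.54 = 24.21 inches.
20/3.5 = 5.714 sts per in; 24.21 × 5.714 = 138.36 sts.
Next multiple of 6 → 144.
40.5 cm = 15.94 inches; × 7.143 = 113.89 → 114 rows.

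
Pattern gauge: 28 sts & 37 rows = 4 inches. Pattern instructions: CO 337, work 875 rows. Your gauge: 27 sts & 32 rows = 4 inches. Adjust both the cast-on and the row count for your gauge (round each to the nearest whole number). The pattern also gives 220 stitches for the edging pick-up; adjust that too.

Stitches: 337 × 27/28 = 324.96 → 325.
Rows: 875 × 32/37 = 756.76 → 757.
edging pick-up: 220 × 27/28 = 212.14 → 212.

Cast on 325 stitches; work 757 rows; edging pick-up 212 stitches.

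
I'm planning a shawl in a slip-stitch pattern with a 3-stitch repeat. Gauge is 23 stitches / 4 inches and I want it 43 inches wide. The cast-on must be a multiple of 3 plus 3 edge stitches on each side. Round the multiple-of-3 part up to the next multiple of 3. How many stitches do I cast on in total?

23 / 4 = 5.75 sts per inch.
43 × 5.75 = 247.25 sts.
Less 6 edge sts → 241.25 for the repeat.
Next multiple of 3: 243.
Add back 6 edge sts → 249.

Cast on 249 stitches.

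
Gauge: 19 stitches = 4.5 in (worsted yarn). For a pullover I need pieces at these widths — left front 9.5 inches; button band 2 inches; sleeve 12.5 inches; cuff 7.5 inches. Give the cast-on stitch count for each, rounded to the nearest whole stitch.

Rate = 19/4.5 = 4.222 sts per in.
left front: 9.5 × 4.222 = 40.11 → 40.
button band: 2 × 4.222 = 8.44 → 8.
sleeve: 12.5 × 4.222 = 52.78 → 53.
cuff: 7.5 × 4.222 = 31.67 → 32.

left front 40; button band 8; sleeve 53; cuff 32.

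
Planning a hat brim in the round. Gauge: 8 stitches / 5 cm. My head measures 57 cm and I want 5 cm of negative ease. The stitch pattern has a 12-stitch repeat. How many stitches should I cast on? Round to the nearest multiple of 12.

Finished = 57 − 5 = 52 cm.
8 / 5 = 1.6 sts/cm.
52 × 1.6 = 83.20 sts.
Nearest multiple of 12: 84.

CO 84 sts.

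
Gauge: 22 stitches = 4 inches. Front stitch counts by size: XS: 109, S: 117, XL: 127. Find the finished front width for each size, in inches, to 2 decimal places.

22/4 = 5.5 sts per in.
XS: 109 / 5.5 = 19.818 → 19.82 in.
S: 117 / 5.5 = 21.273 → 21.27 in.
XL: 127 / 5.5 = 23.091 → 23.09 in.

XS 19.82 inches; S 21.27 inches; XL 23.09 inches.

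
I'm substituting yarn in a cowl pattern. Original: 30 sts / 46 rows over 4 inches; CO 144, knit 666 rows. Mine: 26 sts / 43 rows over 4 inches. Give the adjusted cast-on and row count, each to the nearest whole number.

Cast on 125 stitches; work 623 rows.

Stitches: 144 × 26/30 = 124.80 → 125.
Rows: 666 × 43/46 = 622.57 → 623.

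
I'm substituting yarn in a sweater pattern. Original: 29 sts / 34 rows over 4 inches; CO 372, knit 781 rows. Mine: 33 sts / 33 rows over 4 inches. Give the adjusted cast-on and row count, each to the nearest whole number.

Stitches: 372 × 33/29 = 423.31 → 423.
Rows: 781 × 33/34 = 758.03 → 758.

Cast on 423 stitches; work 758 rows.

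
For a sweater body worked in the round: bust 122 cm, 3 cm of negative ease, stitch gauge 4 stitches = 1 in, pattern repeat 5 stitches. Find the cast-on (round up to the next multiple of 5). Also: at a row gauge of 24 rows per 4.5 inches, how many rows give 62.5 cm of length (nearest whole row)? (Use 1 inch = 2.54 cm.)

Cast on 190 stitches; work 131 rows.

Finished = 122 − 3 = 119 cm.
119 cm × 1/2.54 = 46.85 inches.
4/1 = 4 sts per in; 46.85 × 4 = 187.40 sts.
Next multiple of 5 → 190.
62.5 cm = 24.61 inches; × 5.333 = 131.23 → 131 rows.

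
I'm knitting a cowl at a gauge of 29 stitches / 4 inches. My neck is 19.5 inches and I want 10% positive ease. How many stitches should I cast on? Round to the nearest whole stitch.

Finished = 19.5 × 1.10 = 21.45 in.
29 / 4 = 7.25 sts per inch.
21.45 × 7.25 = 155.51 sts.
→ 156 sts.

CO 156 sts.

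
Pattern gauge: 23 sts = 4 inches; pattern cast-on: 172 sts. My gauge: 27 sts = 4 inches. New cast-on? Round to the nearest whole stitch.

202 stitches.

Scale factor = 27 / 23 = 1.174.
172 × 27 / 23 = 201.91 sts.
→ 202 sts.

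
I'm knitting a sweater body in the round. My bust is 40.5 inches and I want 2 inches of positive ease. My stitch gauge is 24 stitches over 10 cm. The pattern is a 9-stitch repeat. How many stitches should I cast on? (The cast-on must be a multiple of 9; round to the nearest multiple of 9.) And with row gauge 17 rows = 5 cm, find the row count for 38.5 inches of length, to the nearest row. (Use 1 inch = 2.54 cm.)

Finished = 40.5 + 2 = 42.5 inches.
42.5 inches × 2.54 = 107.95 cm.
24/10 = 2.4 sts per cm; 107.95 × 2.4 = 259.08 sts.
Nearest multiple of 9 → 261.
38.5 inches = 97.79 cm; × 3.4 = 332.49 → 332 rows.

Cast on 261 stitches; work 332 rows.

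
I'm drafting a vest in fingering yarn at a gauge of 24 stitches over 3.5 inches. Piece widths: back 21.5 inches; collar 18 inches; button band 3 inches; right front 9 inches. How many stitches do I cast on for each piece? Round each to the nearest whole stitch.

back 147; collar 123; button band 21; right front 62.

Rate = 24/3.5 = 6.857 sts per in.
back: 21.5 × 6.857 = 147.43 → 147.
collar: 18 × 6.857 = 123.43 → 123.
button band: 3 × 6.857 = 20.57 → 21.
right front: 9 × 6.857 = 61.71 → 62.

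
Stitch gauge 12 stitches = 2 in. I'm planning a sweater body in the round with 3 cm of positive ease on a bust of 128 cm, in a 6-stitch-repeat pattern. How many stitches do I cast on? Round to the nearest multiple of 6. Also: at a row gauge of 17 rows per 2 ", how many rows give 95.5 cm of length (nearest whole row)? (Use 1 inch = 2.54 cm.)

Finished = 128 + 3 = 131 cm.
131 cm × 1/2.54 = 51.57 inches.
12/2 = 6 sts per in; 51.57 × 6 = 309.45 sts.
Nearest multiple of 6 → 312.
95.5 cm = 37.60 inches; × 8.5 = 319.59 → 320 rows.

Cast on 312 stitches; work 320 rows.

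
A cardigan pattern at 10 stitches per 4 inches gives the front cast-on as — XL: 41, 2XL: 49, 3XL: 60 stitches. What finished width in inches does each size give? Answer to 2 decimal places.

10/4 = 2.5 sts per in.
XL: 41 / 2.5 = 16.400 → 16.40 in.
2XL: 49 / 2.5 = 19.600 → 19.60 in.
3XL: 60 / 2.5 = 24.000 → 24.00 in.

XL 16.40 inches; 2XL 19.60 inches; 3XL 24.00 inches.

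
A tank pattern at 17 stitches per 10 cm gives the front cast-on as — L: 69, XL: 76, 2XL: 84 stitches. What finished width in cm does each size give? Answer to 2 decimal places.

17/10 = 1.7 sts per cm.
L: 69 / 1.7 = 40.588 → 40.59 cm.
XL: 76 / 1.7 = 44.706 → 44.71 cm.
2XL: 84 / 1.7 = 49.412 → 49.41 cm.

L 40.59 cm; XL 44.71 cm; 2XL 49.41 cm.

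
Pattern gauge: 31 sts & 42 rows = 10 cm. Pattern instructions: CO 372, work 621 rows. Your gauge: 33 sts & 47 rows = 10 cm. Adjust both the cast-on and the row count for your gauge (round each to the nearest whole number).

Cast on 396 stitches; work 695 rows.

Stitches: 372 × 33/31 = 396.00 → 396.
Rows: 621 × 47/42 = 694.93 → 695.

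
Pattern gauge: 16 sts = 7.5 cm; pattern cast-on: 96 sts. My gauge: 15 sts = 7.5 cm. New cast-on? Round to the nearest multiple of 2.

Scale factor = 15 / 16 = 0.938.
96 × 15 / 16 = 90.00 sts.

90 stitches.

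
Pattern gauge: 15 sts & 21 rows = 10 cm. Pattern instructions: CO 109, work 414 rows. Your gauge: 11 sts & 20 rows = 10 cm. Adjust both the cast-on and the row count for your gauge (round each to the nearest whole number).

Cast on 80 stitches; work 394 rows.

Stitches: 109 × 11/15 = 79.93 → 80.
Rows: 414 × 20/21 = 394.29 → 394.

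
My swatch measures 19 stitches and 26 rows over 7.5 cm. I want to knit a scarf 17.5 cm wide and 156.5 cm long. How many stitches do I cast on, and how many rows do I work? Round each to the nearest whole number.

Stitch gauge = 19/7.5 = 2.533 sts/cm; 17.5 × 2.533 = 44.33 → 44 sts.
Row gauge = 26/7.5 = 3.467 rows/cm; 156.5 × 3.467 = 542.53 → 543 rows.

Cast on 44 stitches and work 543 rows.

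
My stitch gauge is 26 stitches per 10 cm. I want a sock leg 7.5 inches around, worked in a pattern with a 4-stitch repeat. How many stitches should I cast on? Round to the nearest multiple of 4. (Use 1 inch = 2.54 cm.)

Cast on 48 stitches.

7.5 in = 7.5 × 2.54 = 19.05 cm.
26 / 10 = 2.6 sts/cm.
19.05 × 2.6 = 49.53 sts.
→ 48.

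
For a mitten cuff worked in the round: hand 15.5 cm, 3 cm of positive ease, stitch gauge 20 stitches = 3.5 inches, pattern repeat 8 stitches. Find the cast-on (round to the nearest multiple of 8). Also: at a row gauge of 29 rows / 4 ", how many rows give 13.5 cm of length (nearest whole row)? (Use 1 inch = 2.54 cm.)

Finished = 15.5 + 3 = 18.5 cm.
18.5 cm × 1/2.54 = 7.28 inches.
20/3.5 = 5.714 sts per in; 7.28 × 5.714 = 41.62 sts.
Nearest multiple of 8 → 40.
13.5 cm = 5.31 inches; × 7.25 = 38.53 → 39 rows.

Cast on 40 stitches; work 39 rows.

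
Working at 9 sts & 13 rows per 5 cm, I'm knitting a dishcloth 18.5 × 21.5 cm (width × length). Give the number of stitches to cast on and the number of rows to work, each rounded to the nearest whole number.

Cast on 33 stitches and work 56 rows.

Stitch gauge = 9/5 = 1.8 sts/cm; 18.5 × 1.8 = 33.30 → 33 sts.
Row gauge = 13/5 = 2.6 rows/cm; 21.5 × 2.6 = 55.90 → 56 rows.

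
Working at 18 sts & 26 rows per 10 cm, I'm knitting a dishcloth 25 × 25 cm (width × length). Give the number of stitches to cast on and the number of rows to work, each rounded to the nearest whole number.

Stitch gauge = 18/10 = 1.8 sts/cm; 25 × 1.8 = 45.00 → 45 sts.
Row gauge = 26/10 = 2.6 rows/cm; 25 × 2.6 = 65.00 → 65 rows.

Cast on 45 stitches and work 65 rows.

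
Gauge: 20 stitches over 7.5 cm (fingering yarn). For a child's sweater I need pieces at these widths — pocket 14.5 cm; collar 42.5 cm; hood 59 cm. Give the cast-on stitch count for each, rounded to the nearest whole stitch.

Rate = 20/7.5 = 2.667 sts per cm.
pocket: 14.5 × 2.667 = 38.67 → 39.
collar: 42.5 × 2.667 = 113.33 → 113.
hood: 59 × 2.667 = 157.33 → 157.

pocket 39; collar 113; hood 157.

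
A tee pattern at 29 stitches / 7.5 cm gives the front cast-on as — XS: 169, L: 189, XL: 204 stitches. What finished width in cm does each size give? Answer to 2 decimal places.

XS 43.71 cm; L 48.88 cm; XL 52.76 cm.

29/7.5 = 3.867 sts per cm.
XS: 169 / 3.867 = 43.707 → 43.71 cm.
L: 189 / 3.867 = 48.879 → 48.88 cm.
XL: 204 / 3.867 = 52.759 → 52.76 cm.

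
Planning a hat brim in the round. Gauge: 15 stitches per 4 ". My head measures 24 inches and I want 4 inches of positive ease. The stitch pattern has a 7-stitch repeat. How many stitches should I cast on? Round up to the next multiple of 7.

Finished = 24 + 4 = 28 inches.
15 / 4 = 3.75 sts/in.
28 × 3.75 = 105.00 sts.
Next multiple of 7: 105.

Cast on 105 stitches.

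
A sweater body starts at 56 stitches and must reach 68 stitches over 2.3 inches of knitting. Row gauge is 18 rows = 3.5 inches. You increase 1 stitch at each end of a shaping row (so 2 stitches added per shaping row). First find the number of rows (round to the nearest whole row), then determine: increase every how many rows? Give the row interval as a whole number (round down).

Rows = 2.3 × 5.143 = 11.8 → 12 rows.
Stitches to add: 12 → 6 shaping rows (at 2 st each).
12 / 6 = 2.00 → every 2 rows.

Increase every 2nd row.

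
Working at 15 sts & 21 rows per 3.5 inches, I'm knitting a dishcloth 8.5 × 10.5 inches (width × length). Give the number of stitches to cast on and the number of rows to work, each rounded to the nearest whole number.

Stitch gauge = 15/3.5 = 4.286 sts/in; 8.5 × 4.286 = 36.43 → 36 sts.
Row gauge = 21/3.5 = 6 rows/in; 10.5 × 6 = 63.00 → 63 rows.

Cast on 36 stitches and work 63 rows.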